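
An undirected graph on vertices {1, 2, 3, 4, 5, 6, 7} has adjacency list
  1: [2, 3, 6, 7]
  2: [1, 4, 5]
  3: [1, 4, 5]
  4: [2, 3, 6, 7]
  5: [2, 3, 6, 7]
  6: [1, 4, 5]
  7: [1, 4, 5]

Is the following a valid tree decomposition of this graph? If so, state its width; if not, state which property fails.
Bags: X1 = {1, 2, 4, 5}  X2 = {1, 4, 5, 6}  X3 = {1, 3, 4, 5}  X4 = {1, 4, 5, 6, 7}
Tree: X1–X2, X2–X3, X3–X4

A tree decomposition must satisfy three properties: every vertex lies in some bag; for every edge, both endpoints lie together in some bag; and for every vertex, the bags containing it form a connected subtree. Here bags containing vertex 6 are not connected in the tree, so the decomposition is invalid.

No — bags containing vertex 6 are not connected in the tree.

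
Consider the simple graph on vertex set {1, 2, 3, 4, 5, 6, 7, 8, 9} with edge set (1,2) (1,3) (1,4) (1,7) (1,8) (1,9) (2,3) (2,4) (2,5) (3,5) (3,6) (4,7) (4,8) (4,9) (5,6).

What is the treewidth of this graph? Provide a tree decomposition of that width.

The largest bag has 3 vertices, giving width 2; this decomposition certifies tw(G) ≤ 2. On the other hand G contains the 3-clique {1, 2, 3}. A clique must lie in a single bag of any decomposition, so no decomposition can have width below 2. Therefore the treewidth is 2.

Treewidth 2.
Bags: B1 = {1, 2, 3}  B2 = {2, 3, 5}  B3 = {3, 5, 6}  B4 = {1, 2, 4}  B5 = {1, 4, 8}  B6 = {1, 4, 7}  B7 = {1, 4, 9}
Tree: B1–B2, B2–B3, B1–B4, B4–B5, B5–B6, B5–B7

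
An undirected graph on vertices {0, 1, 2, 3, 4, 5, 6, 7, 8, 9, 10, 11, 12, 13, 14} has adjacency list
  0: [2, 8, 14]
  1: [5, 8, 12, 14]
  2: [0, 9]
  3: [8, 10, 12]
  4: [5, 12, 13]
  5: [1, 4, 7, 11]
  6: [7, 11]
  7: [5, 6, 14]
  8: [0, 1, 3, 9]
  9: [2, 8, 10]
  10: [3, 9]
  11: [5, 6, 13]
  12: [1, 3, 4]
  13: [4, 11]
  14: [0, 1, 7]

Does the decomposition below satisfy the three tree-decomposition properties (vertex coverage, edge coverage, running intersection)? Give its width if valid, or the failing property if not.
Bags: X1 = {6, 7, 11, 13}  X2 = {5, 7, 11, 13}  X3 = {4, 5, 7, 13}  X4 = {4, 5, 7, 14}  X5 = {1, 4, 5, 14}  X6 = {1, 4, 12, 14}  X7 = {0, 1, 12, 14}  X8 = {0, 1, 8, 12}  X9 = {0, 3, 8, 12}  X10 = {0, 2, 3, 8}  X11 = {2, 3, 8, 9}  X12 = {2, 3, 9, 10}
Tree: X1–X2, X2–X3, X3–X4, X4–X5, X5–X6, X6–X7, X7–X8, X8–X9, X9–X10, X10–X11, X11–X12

Checking the three conditions: (i) the bags cover all of {0, 1, 2, 3, 4, 5, 6, 7, 8, 9, 10, 11, 12, 13, 14}; (ii) for each edge, some bag contains both endpoints; (iii) the bags containing any fixed vertex form a subtree. All hold, so the decomposition is valid with width 4 − 1 = 3.

Yes; width 3.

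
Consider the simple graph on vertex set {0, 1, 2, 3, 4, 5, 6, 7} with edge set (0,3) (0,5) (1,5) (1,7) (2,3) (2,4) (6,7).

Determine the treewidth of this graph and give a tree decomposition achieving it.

Treewidth 1.
One optimal decomposition is:
Bags: B1 = {6, 7}  B2 = {1, 7}  B3 = {1, 5}  B4 = {0, 5}  B5 = {0, 3}  B6 = {2, 3}  B7 = {2, 4}
Tree: B1–B2, B2–B3, B3–B4, B4–B5, B5–B6, B6–B7

Every bag has size at most 2, so the width is 2 − 1 = 1 and tw(G) ≤ 1. Any graph with an edge has treewidth ≥ 1, and G has the edge 6–7. Combining the bounds, tw(G) = 1.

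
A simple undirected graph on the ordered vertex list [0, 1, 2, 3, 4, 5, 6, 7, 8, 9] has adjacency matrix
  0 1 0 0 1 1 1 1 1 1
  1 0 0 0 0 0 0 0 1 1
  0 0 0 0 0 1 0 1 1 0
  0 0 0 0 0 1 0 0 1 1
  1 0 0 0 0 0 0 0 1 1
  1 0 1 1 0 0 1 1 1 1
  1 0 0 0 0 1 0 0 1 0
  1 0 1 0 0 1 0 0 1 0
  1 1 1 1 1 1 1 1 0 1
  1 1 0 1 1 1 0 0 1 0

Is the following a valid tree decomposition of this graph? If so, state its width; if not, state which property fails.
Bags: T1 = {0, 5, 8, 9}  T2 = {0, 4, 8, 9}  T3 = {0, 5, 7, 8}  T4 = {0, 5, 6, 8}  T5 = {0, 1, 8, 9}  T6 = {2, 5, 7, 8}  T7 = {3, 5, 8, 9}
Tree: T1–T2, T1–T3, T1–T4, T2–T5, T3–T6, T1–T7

Vertex coverage: the bags together contain {0, 1, 2, 3, 4, 5, 6, 7, 8, 9}, the full vertex set. Edge coverage: each edge of G has both endpoints in at least one bag. Running intersection: for every vertex, the bags containing it form a connected subtree. All three properties hold, so this is a valid tree decomposition of width max|bag| − 1 = 3, and hence tw(G) ≤ 3.

Yes; width 3.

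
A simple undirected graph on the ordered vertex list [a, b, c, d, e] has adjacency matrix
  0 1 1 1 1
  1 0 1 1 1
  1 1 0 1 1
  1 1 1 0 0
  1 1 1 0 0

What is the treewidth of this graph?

A width-3 tree decomposition is:
Bags: B1 = {a, b, c, e}  B2 = {a, b, c, d}
Tree: B1–B2
Every bag has size at most 4, so the width is 4 − 1 = 3 and tw(G) ≤ 3. Conversely, {a, b, c, d} is a clique of size 4, and the vertices of any clique must share a bag in every tree decomposition; so some bag has ≥ 4 vertices and tw(G) ≥ 3. The upper and lower bounds meet at 3, so that is the treewidth.

3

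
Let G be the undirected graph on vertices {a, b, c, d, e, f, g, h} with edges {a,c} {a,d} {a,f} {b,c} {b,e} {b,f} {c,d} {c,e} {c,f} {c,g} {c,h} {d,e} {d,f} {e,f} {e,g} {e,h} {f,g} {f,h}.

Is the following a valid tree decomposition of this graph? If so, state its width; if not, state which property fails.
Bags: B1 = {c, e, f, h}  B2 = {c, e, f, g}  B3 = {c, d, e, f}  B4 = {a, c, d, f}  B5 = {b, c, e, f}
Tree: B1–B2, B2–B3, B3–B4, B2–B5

Yes; width 3.

Every vertex of G appears in some bag (union = {a, b, c, d, e, f, g, h}); every edge is covered by a bag; and for each vertex v the set of bags containing v is connected in the bag tree. The decomposition is therefore valid. The largest bag has 4 vertices, so the width is 3.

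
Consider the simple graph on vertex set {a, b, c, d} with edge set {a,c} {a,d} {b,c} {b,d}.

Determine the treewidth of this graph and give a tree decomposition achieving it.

Treewidth 2.
Bags: B1 = {b, c, d}  B2 = {a, c, d}
Tree: B1–B2

The largest bag has 3 vertices, giving width 2; this decomposition certifies tw(G) ≤ 2. For the lower bound, G contains the cycle d–b–c–a–d, so G is not a forest; only forests have treewidth ≤ 1, hence tw(G) ≥ 2. Combining the bounds, tw(G) = 2.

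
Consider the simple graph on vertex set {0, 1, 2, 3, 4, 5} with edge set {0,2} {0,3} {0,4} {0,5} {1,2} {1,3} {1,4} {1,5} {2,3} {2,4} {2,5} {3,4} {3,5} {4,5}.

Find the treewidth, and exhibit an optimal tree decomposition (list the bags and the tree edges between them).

The largest bag has 5 vertices, giving width 4; this decomposition certifies tw(G) ≤ 4. Conversely, {0, 2, 3, 4, 5} is a clique of size 5, and the vertices of any clique must share a bag in every tree decomposition; so some bag has ≥ 5 vertices and tw(G) ≥ 4. Therefore the treewidth is 4.

Treewidth 4.
One optimal decomposition is:
Bags: B1 = {1, 2, 3, 4, 5}  B2 = {0, 2, 3, 4, 5}
Tree: B1–B2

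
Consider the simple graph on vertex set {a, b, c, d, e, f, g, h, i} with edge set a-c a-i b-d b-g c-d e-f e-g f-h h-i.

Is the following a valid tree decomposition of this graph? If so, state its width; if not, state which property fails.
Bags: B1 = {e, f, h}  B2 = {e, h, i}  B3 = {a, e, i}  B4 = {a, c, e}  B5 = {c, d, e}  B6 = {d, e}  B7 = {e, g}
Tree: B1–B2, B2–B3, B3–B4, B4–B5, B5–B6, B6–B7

No — vertex b appears in no bag.

A tree decomposition must satisfy three properties: every vertex lies in some bag; for every edge, both endpoints lie together in some bag; and for every vertex, the bags containing it form a connected subtree. Here vertex b appears in no bag, so the decomposition is invalid.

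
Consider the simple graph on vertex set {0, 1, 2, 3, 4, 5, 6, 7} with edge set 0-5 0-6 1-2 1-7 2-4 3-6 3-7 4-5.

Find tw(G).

2

A width-2 tree decomposition is:
Bags: B1 = {0, 3, 6}  B2 = {0, 3, 7}  B3 = {0, 1, 7}  B4 = {0, 1, 2}  B5 = {0, 2, 4}  B6 = {0, 4, 5}
Tree: B1–B2, B2–B3, B3–B4, B4–B5, B5–B6
The largest bag has 3 vertices, giving width 2; this decomposition certifies tw(G) ≤ 2. Since 0–6–3–7–1–2–4–5–0 is a cycle in G, G is not acyclic. Forests are exactly the graphs of treewidth ≤ 1, so tw(G) ≥ 2. Combining the bounds, tw(G) = 2.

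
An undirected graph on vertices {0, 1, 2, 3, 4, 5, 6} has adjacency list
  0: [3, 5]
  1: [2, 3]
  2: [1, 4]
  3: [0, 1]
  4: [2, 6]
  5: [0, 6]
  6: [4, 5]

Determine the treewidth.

A width-2 tree decomposition is:
Bags: B1 = {1, 2, 4}  B2 = {1, 3, 4}  B3 = {0, 3, 4}  B4 = {0, 4, 5}  B5 = {4, 5, 6}
Tree: B1–B2, B2–B3, B3–B4, B4–B5
The largest bag has 3 vertices, giving width 2; this decomposition certifies tw(G) ≤ 2. Since 4–2–1–3–0–5–6–4 is a cycle in G, G is not acyclic. Forests are exactly the graphs of treewidth ≤ 1, so tw(G) ≥ 2. Combining the bounds, tw(G) = 2.

2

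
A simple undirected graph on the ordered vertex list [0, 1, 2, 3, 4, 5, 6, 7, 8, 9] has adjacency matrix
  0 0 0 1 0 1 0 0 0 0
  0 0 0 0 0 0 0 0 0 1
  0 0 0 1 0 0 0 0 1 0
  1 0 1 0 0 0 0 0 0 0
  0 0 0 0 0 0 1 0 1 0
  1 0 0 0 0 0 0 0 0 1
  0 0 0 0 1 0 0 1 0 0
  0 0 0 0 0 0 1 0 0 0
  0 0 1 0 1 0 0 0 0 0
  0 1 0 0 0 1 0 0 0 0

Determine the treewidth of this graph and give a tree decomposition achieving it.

Treewidth 1.
One optimal decomposition is:
Bags: B1 = {6, 7}  B2 = {4, 6}  B3 = {4, 8}  B4 = {2, 8}  B5 = {2, 3}  B6 = {0, 3}  B7 = {0, 5}  B8 = {5, 9}  B9 = {1, 9}
Tree: B1–B2, B2–B3, B3–B4, B4–B5, B5–B6, B6–B7, B7–B8, B8–B9

The largest bag has 2 vertices, giving width 1; this decomposition certifies tw(G) ≤ 1. Any graph with an edge has treewidth ≥ 1, and G has the edge 7–6. The upper and lower bounds meet at 1, so that is the treewidth.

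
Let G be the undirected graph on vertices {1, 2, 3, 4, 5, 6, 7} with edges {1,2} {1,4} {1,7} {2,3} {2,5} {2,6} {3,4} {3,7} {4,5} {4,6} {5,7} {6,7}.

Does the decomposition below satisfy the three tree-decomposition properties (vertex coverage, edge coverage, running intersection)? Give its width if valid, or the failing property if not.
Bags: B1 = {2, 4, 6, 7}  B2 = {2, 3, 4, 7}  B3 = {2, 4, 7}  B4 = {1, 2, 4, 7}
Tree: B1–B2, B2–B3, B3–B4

A tree decomposition must satisfy three properties: every vertex lies in some bag; for every edge, both endpoints lie together in some bag; and for every vertex, the bags containing it form a connected subtree. Here vertex 5 appears in no bag, so the decomposition is invalid.

No — vertex 5 appears in no bag.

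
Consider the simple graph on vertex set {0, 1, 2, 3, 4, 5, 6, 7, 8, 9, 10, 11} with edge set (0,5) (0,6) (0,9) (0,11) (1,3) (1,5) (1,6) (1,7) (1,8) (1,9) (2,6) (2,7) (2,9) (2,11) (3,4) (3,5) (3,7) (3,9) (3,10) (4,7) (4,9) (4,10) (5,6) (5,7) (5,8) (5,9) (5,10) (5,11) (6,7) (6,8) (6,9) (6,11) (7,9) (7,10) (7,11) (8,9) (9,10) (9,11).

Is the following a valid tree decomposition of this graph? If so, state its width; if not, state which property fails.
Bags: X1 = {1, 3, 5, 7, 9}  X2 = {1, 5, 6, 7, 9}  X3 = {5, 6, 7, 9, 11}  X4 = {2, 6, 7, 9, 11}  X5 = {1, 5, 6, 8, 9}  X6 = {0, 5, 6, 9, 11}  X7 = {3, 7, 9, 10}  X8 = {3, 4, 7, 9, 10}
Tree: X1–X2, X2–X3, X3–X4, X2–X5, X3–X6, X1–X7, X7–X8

No — edge (5,10) lies in no bag.

A tree decomposition must satisfy three properties: every vertex lies in some bag; for every edge, both endpoints lie together in some bag; and for every vertex, the bags containing it form a connected subtree. Here edge (5,10) lies in no bag, so the decomposition is invalid.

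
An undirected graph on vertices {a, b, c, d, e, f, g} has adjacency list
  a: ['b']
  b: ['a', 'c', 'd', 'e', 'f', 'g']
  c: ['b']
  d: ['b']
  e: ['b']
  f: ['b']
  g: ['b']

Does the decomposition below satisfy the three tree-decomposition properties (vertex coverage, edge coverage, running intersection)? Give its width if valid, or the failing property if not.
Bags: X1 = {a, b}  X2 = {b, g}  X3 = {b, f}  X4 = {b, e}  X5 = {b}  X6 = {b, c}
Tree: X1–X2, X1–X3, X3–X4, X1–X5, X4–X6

No — vertex d appears in no bag.

A tree decomposition must satisfy three properties: every vertex lies in some bag; for every edge, both endpoints lie together in some bag; and for every vertex, the bags containing it form a connected subtree. Here vertex d appears in no bag, so the decomposition is invalid.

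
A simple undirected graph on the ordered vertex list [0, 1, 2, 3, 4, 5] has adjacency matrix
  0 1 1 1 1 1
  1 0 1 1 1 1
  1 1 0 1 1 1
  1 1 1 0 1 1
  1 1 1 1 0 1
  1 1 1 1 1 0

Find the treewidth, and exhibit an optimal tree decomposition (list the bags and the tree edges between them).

A single bag containing all 6 vertices is trivially a valid decomposition of width 5. For the lower bound, the 6 vertices {0, 1, 2, 3, 4, 5} are pairwise adjacent, and any tree decomposition puts a clique entirely inside one bag — forcing width ≥ 5. Therefore the treewidth is 5.

Treewidth 5.
One such decomposition:
Bags: B1 = {0, 1, 2, 3, 4, 5}
Tree: (single bag)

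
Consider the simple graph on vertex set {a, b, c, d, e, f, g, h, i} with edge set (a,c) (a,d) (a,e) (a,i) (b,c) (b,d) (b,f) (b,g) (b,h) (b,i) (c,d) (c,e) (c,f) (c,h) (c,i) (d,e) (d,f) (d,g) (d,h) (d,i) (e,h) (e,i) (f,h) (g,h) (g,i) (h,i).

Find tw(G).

4

A width-4 tree decomposition is:
Bags: B1 = {c, d, e, h, i}  B2 = {b, c, d, h, i}  B3 = {b, c, d, f, h}  B4 = {a, c, d, e, i}  B5 = {b, d, g, h, i}
Tree: B1–B2, B2–B3, B1–B4, B2–B5
Each bag holds 5 vertices, so the decomposition has width 4, which upper-bounds the treewidth. On the other hand G contains the 5-clique {c, d, e, h, i}. A clique must lie in a single bag of any decomposition, so no decomposition can have width below 4. Therefore the treewidth is 4.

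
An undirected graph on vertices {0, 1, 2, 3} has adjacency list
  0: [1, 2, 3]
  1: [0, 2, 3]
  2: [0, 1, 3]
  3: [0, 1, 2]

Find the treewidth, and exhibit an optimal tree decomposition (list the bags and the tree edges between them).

A single bag containing all 4 vertices is trivially a valid decomposition of width 3. For the lower bound, the 4 vertices {0, 1, 2, 3} are pairwise adjacent, and any tree decomposition puts a clique entirely inside one bag — forcing width ≥ 3. Combining the bounds, tw(G) = 3.

Treewidth 3.
One such decomposition:
Bags: B1 = {0, 1, 2, 3}
Tree: (single bag)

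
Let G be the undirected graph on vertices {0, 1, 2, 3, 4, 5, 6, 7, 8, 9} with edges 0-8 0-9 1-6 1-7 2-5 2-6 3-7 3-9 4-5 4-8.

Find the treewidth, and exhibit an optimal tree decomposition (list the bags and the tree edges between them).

Every bag has size at most 3, so the width is 3 − 1 = 2 and tw(G) ≤ 2. The edges 0–9–3–7–1–6–2–5–4–8–0 form a cycle, so G is not a tree and its treewidth is at least 2. The upper and lower bounds meet at 2, so that is the treewidth.

Treewidth 2.
Bags: B1 = {0, 3, 9}  B2 = {0, 3, 7}  B3 = {0, 1, 7}  B4 = {0, 1, 6}  B5 = {0, 2, 6}  B6 = {0, 2, 5}  B7 = {0, 4, 5}  B8 = {0, 4, 8}
Tree: B1–B2, B2–B3, B3–B4, B4–B5, B5–B6, B6–B7, B7–B8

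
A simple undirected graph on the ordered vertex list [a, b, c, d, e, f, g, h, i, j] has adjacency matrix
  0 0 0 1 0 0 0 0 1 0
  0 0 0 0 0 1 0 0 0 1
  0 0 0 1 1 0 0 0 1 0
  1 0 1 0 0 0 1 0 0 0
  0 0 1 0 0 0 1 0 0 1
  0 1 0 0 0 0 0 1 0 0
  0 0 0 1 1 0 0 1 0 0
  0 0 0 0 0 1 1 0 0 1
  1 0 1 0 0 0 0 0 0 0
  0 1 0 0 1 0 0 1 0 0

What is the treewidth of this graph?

A width-2 tree decomposition is:
Bags: B1 = {a, d, i}  B2 = {c, d, i}  B3 = {c, d, g}  B4 = {c, e, g}  B5 = {e, g, h}  B6 = {e, h, j}  B7 = {f, h, j}  B8 = {b, f, j}
Tree: B1–B2, B2–B3, B3–B4, B4–B5, B5–B6, B6–B7, B7–B8
The largest bag has 3 vertices, giving width 2; this decomposition certifies tw(G) ≤ 2. The edges a–i–c–d–a form a cycle, so G is not a tree and its treewidth is at least 2. The upper and lower bounds meet at 2, so that is the treewidth.

2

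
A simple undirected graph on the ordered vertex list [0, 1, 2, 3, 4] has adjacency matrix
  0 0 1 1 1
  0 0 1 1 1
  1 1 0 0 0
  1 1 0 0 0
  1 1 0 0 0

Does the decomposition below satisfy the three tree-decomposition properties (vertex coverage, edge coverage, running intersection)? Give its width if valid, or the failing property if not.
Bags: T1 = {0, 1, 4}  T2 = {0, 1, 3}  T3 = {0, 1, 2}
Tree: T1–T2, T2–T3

Checking the three conditions: (i) the bags cover all of {0, 1, 2, 3, 4}; (ii) for each edge, some bag contains both endpoints; (iii) the bags containing any fixed vertex form a subtree. All hold, so the decomposition is valid with width 3 − 1 = 2.

Yes; width 2.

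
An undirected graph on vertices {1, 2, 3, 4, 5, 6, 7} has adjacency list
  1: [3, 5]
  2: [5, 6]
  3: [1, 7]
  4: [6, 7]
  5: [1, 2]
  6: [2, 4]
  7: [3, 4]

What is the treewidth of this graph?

A width-2 tree decomposition is:
Bags: B1 = {2, 4, 6}  B2 = {2, 4, 7}  B3 = {2, 3, 7}  B4 = {1, 2, 3}  B5 = {1, 2, 5}
Tree: B1–B2, B2–B3, B3–B4, B4–B5
The largest bag has 3 vertices, giving width 2; this decomposition certifies tw(G) ≤ 2. The edges 2–6–4–7–3–1–5–2 form a cycle, so G is not a tree and its treewidth is at least 2. Combining the bounds, tw(G) = 2.

2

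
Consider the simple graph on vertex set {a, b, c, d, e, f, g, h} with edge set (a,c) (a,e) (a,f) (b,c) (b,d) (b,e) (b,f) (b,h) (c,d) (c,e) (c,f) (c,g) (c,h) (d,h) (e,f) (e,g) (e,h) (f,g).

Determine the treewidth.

A width-3 tree decomposition is:
Bags: B1 = {c, e, f, g}  B2 = {a, c, e, f}  B3 = {b, c, e, f}  B4 = {b, c, e, h}  B5 = {b, c, d, h}
Tree: B1–B2, B1–B3, B3–B4, B4–B5
The largest bag has 4 vertices, giving width 3; this decomposition certifies tw(G) ≤ 3. For the lower bound, the 4 vertices {b, c, d, h} are pairwise adjacent, and any tree decomposition puts a clique entirely inside one bag — forcing width ≥ 3. Combining the bounds, tw(G) = 3.

3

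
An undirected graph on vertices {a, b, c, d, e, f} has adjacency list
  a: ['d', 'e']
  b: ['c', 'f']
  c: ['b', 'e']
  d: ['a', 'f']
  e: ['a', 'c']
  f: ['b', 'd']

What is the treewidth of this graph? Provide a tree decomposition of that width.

Treewidth 2.
One optimal decomposition is:
Bags: B1 = {a, d, e}  B2 = {d, e, f}  B3 = {b, e, f}  B4 = {b, c, e}
Tree: B1–B2, B2–B3, B3–B4

Every bag has size at most 3, so the width is 3 − 1 = 2 and tw(G) ≤ 2. The edges e–a–d–f–b–c–e form a cycle, so G is not a tree and its treewidth is at least 2. Combining the bounds, tw(G) = 2.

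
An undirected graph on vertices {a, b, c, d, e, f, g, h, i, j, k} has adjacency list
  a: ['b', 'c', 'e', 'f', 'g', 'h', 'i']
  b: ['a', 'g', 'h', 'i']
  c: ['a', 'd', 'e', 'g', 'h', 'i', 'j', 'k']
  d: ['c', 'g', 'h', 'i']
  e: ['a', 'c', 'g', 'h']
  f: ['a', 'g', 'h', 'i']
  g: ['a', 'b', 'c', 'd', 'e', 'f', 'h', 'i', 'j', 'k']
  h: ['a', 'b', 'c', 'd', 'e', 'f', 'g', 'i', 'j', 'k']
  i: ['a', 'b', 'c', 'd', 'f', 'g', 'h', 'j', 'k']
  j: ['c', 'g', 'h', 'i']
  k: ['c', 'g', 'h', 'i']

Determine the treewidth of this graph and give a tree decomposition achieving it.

Each bag holds 5 vertices, so the decomposition has width 4, which upper-bounds the treewidth. On the other hand G contains the 5-clique {a, c, e, g, h}. A clique must lie in a single bag of any decomposition, so no decomposition can have width below 4. The upper and lower bounds meet at 4, so that is the treewidth.

Treewidth 4.
Bags: B1 = {a, c, g, h, i}  B2 = {a, f, g, h, i}  B3 = {a, b, g, h, i}  B4 = {c, g, h, i, j}  B5 = {c, d, g, h, i}  B6 = {a, c, e, g, h}  B7 = {c, g, h, i, k}
Tree: B1–B2, B2–B3, B1–B4, B1–B5, B1–B6, B4–B7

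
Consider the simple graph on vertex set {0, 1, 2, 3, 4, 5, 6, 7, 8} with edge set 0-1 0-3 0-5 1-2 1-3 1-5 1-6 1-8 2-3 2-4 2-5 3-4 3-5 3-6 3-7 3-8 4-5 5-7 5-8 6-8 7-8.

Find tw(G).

3

A width-3 tree decomposition is:
Bags: B1 = {1, 3, 5, 8}  B2 = {3, 5, 7, 8}  B3 = {1, 3, 6, 8}  B4 = {1, 2, 3, 5}  B5 = {0, 1, 3, 5}  B6 = {2, 3, 4, 5}
Tree: B1–B2, B1–B3, B1–B4, B1–B5, B4–B6
Every bag has size at most 4, so the width is 4 − 1 = 3 and tw(G) ≤ 3. On the other hand G contains the 4-clique {0, 1, 3, 5}. A clique must lie in a single bag of any decomposition, so no decomposition can have width below 3. Hence tw(G) = 3 exactly.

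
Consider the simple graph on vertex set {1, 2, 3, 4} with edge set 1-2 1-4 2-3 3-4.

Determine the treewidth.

2

A width-2 tree decomposition is:
Bags: B1 = {1, 3, 4}  B2 = {1, 2, 3}
Tree: B1–B2
The largest bag has 3 vertices, giving width 2; this decomposition certifies tw(G) ≤ 2. For the lower bound, G contains the cycle 3–4–1–2–3, so G is not a forest; only forests have treewidth ≤ 1, hence tw(G) ≥ 2. The upper and lower bounds meet at 2, so that is the treewidth.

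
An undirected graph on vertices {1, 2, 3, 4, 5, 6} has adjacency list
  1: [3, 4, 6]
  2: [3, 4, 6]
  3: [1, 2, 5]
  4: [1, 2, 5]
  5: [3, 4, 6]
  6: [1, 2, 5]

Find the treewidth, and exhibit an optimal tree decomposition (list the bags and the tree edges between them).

Every bag has size at most 4, so the width is 4 − 1 = 3 and tw(G) ≤ 3. For the lower bound: the 4 vertex sets {2,6}, {4,5}, {1}, {3} are disjoint, each induces a connected subgraph, and every pair is joined by at least one edge of G. Contracting each set to a single vertex therefore yields K_{4} as a minor, and since treewidth is minor-monotone, tw(G) ≥ tw(K_{4}) = 3. Hence tw(G) = 3 exactly.

Treewidth 3.
One optimal decomposition is:
Bags: B1 = {1, 2, 5, 6}  B2 = {1, 2, 4, 5}  B3 = {1, 2, 3, 5}
Tree: B1–B2, B2–B3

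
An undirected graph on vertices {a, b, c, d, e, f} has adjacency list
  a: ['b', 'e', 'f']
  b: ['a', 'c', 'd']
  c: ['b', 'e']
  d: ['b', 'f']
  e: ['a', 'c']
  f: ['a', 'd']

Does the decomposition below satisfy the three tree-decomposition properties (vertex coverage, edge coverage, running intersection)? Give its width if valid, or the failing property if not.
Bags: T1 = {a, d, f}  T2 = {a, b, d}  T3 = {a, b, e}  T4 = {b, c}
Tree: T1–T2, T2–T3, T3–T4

A tree decomposition must satisfy three properties: every vertex lies in some bag; for every edge, both endpoints lie together in some bag; and for every vertex, the bags containing it form a connected subtree. Here edge (e,c) lies in no bag, so the decomposition is invalid.

No — edge (e,c) lies in no bag.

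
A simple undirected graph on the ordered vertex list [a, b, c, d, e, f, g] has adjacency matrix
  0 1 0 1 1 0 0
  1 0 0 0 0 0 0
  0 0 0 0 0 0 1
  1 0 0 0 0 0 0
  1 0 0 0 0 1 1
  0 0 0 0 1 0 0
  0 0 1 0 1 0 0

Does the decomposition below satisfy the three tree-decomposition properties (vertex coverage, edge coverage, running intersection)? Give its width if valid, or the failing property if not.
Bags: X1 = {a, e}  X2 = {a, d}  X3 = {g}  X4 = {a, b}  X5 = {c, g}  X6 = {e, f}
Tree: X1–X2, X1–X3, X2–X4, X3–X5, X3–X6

No — edge (e,g) lies in no bag.

A tree decomposition must satisfy three properties: every vertex lies in some bag; for every edge, both endpoints lie together in some bag; and for every vertex, the bags containing it form a connected subtree. Here edge (e,g) lies in no bag, so the decomposition is invalid.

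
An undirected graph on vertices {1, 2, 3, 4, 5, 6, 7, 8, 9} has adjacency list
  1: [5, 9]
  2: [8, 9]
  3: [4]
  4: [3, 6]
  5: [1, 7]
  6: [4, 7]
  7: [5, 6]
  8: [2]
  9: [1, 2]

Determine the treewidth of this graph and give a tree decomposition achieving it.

Every bag has size at most 2, so the width is 2 − 1 = 1 and tw(G) ≤ 1. Since G has at least one edge (e.g. 3–4), it is not an edgeless graph, so tw(G) ≥ 1. Combining the bounds, tw(G) = 1.

Treewidth 1.
Bags: B1 = {3, 4}  B2 = {4, 6}  B3 = {6, 7}  B4 = {5, 7}  B5 = {1, 5}  B6 = {1, 9}  B7 = {2, 9}  B8 = {2, 8}
Tree: B1–B2, B2–B3, B3–B4, B4–B5, B5–B6, B6–B7, B7–B8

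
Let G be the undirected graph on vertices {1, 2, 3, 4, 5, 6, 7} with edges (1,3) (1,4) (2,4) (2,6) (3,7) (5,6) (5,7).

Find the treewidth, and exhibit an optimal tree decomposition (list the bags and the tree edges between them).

Every bag has size at most 3, so the width is 3 − 1 = 2 and tw(G) ≤ 2. The edges 3–1–4–2–6–5–7–3 form a cycle, so G is not a tree and its treewidth is at least 2. The upper and lower bounds meet at 2, so that is the treewidth.

Treewidth 2.
One optimal decomposition is:
Bags: B1 = {1, 3, 4}  B2 = {2, 3, 4}  B3 = {2, 3, 6}  B4 = {3, 5, 6}  B5 = {3, 5, 7}
Tree: B1–B2, B2–B3, B3–B4, B4–B5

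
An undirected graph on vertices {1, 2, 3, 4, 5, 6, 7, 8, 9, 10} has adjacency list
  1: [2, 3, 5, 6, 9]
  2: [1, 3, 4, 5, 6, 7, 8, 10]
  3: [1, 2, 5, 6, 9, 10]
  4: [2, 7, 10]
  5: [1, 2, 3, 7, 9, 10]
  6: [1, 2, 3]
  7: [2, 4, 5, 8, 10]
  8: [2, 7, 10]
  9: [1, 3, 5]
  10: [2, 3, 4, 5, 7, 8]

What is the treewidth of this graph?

A width-3 tree decomposition is:
Bags: B1 = {1, 3, 5, 9}  B2 = {1, 2, 3, 5}  B3 = {2, 3, 5, 10}  B4 = {2, 5, 7, 10}  B5 = {2, 7, 8, 10}  B6 = {1, 2, 3, 6}  B7 = {2, 4, 7, 10}
Tree: B1–B2, B2–B3, B3–B4, B4–B5, B2–B6, B4–B7
Every bag has size at most 4, so the width is 4 − 1 = 3 and tw(G) ≤ 3. Conversely, {1, 3, 5, 9} is a clique of size 4, and the vertices of any clique must share a bag in every tree decomposition; so some bag has ≥ 4 vertices and tw(G) ≥ 3. Therefore the treewidth is 3.

3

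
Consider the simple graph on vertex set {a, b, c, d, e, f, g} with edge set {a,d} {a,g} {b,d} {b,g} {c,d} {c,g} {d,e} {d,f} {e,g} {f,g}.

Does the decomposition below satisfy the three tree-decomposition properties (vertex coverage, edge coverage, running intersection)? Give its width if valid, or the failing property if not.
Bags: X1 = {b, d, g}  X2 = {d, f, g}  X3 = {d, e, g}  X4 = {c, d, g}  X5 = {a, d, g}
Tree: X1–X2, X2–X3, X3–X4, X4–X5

Yes; width 2.

Vertex coverage: the bags together contain {a, b, c, d, e, f, g}, the full vertex set. Edge coverage: each edge of G has both endpoints in at least one bag. Running intersection: for every vertex, the bags containing it form a connected subtree. All three properties hold, so this is a valid tree decomposition of width max|bag| − 1 = 2, and hence tw(G) ≤ 2.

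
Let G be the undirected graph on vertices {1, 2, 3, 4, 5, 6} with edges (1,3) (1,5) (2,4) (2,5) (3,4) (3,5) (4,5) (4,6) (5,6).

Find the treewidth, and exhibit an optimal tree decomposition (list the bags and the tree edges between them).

Treewidth 2.
Bags: B1 = {4, 5, 6}  B2 = {3, 4, 5}  B3 = {2, 4, 5}  B4 = {1, 3, 5}
Tree: B1–B2, B1–B3, B2–B4

The largest bag has 3 vertices, giving width 2; this decomposition certifies tw(G) ≤ 2. On the other hand G contains the 3-clique {1, 3, 5}. A clique must lie in a single bag of any decomposition, so no decomposition can have width below 2. Combining the bounds, tw(G) = 2.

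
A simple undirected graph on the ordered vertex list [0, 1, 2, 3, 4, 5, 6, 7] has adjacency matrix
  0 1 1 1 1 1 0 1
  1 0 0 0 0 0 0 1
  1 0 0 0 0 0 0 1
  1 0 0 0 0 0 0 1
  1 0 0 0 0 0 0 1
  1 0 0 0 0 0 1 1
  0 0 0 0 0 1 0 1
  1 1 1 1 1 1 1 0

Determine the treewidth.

A width-2 tree decomposition is:
Bags: B1 = {0, 3, 7}  B2 = {0, 5, 7}  B3 = {0, 4, 7}  B4 = {0, 2, 7}  B5 = {0, 1, 7}  B6 = {5, 6, 7}
Tree: B1–B2, B1–B3, B3–B4, B2–B5, B2–B6
Each bag holds 3 vertices, so the decomposition has width 2, which upper-bounds the treewidth. For the lower bound, the 3 vertices {0, 1, 7} are pairwise adjacent, and any tree decomposition puts a clique entirely inside one bag — forcing width ≥ 2. The upper and lower bounds meet at 2, so that is the treewidth.

2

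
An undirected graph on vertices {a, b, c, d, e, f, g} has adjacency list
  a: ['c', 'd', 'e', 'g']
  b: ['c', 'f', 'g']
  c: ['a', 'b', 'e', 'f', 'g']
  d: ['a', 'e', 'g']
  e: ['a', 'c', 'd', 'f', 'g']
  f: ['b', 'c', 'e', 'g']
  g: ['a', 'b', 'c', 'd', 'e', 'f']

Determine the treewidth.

3

A width-3 tree decomposition is:
Bags: B1 = {b, c, f, g}  B2 = {c, e, f, g}  B3 = {a, c, e, g}  B4 = {a, d, e, g}
Tree: B1–B2, B2–B3, B3–B4
Each bag holds 4 vertices, so the decomposition has width 3, which upper-bounds the treewidth. For the lower bound, the 4 vertices {a, d, e, g} are pairwise adjacent, and any tree decomposition puts a clique entirely inside one bag — forcing width ≥ 3. Combining the bounds, tw(G) = 3.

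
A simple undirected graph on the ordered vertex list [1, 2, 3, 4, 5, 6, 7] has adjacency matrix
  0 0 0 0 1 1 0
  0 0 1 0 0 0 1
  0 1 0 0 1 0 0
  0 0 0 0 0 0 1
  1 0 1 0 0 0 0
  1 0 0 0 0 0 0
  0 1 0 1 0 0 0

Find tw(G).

A width-1 tree decomposition is:
Bags: B1 = {1, 6}  B2 = {1, 5}  B3 = {3, 5}  B4 = {2, 3}  B5 = {2, 7}  B6 = {4, 7}
Tree: B1–B2, B2–B3, B3–B4, B4–B5, B5–B6
Every bag has size at most 2, so the width is 2 − 1 = 1 and tw(G) ≤ 1. Any graph with an edge has treewidth ≥ 1, and G has the edge 6–1. The upper and lower bounds meet at 1, so that is the treewidth.

1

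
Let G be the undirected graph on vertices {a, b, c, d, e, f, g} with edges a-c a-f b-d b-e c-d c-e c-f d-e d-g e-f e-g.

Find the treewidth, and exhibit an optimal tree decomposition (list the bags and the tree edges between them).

The largest bag has 3 vertices, giving width 2; this decomposition certifies tw(G) ≤ 2. For the lower bound, the 3 vertices {d, e, g} are pairwise adjacent, and any tree decomposition puts a clique entirely inside one bag — forcing width ≥ 2. The upper and lower bounds meet at 2, so that is the treewidth.

Treewidth 2.
Bags: B1 = {a, c, f}  B2 = {c, e, f}  B3 = {c, d, e}  B4 = {d, e, g}  B5 = {b, d, e}
Tree: B1–B2, B2–B3, B3–B4, B3–B5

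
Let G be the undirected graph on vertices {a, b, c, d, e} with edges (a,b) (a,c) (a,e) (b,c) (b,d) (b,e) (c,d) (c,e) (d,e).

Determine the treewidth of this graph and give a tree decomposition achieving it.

Treewidth 3.
Bags: B1 = {a, b, c, e}  B2 = {b, c, d, e}
Tree: B1–B2

Each bag holds 4 vertices, so the decomposition has width 3, which upper-bounds the treewidth. For the lower bound, the 4 vertices {b, c, d, e} are pairwise adjacent, and any tree decomposition puts a clique entirely inside one bag — forcing width ≥ 3. The upper and lower bounds meet at 3, so that is the treewidth.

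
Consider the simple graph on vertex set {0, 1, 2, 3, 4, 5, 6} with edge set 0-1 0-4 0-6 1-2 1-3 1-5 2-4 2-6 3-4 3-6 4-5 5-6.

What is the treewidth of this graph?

A width-3 tree decomposition is:
Bags: B1 = {1, 2, 4, 6}  B2 = {1, 3, 4, 6}  B3 = {0, 1, 4, 6}  B4 = {1, 4, 5, 6}
Tree: B1–B2, B2–B3, B3–B4
Each bag holds 4 vertices, so the decomposition has width 3, which upper-bounds the treewidth. For the lower bound: the 4 vertex sets {1,2}, {3,4}, {6}, {0} are disjoint, each induces a connected subgraph, and every pair is joined by at least one edge of G. Contracting each set to a single vertex therefore yields K_{4} as a minor, and since treewidth is minor-monotone, tw(G) ≥ tw(K_{4}) = 3. Therefore the treewidth is 3.

3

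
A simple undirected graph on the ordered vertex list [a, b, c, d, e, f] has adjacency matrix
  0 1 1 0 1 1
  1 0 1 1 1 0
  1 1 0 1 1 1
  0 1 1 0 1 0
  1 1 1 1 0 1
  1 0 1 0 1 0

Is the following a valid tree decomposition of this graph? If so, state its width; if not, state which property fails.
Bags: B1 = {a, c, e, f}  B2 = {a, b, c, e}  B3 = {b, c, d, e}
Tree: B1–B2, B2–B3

Checking the three conditions: (i) the bags cover all of {a, b, c, d, e, f}; (ii) for each edge, some bag contains both endpoints; (iii) the bags containing any fixed vertex form a subtree. All hold, so the decomposition is valid with width 4 − 1 = 3.

Yes; width 3.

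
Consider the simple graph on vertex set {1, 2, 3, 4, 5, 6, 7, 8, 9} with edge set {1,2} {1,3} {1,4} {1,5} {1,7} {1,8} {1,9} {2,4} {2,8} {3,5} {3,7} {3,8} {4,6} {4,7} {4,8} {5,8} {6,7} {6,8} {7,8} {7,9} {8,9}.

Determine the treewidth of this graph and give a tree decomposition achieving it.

Treewidth 3.
One such decomposition:
Bags: B1 = {1, 3, 5, 8}  B2 = {1, 3, 7, 8}  B3 = {1, 4, 7, 8}  B4 = {4, 6, 7, 8}  B5 = {1, 7, 8, 9}  B6 = {1, 2, 4, 8}
Tree: B1–B2, B2–B3, B3–B4, B3–B5, B3–B6

Each bag holds 4 vertices, so the decomposition has width 3, which upper-bounds the treewidth. Conversely, {1, 2, 4, 8} is a clique of size 4, and the vertices of any clique must share a bag in every tree decomposition; so some bag has ≥ 4 vertices and tw(G) ≥ 3. Therefore the treewidth is 3.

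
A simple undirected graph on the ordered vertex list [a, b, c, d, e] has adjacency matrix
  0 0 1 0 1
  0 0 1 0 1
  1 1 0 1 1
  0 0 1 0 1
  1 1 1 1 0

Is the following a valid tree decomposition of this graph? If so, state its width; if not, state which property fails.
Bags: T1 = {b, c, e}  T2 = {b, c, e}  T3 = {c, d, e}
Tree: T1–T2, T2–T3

A tree decomposition must satisfy three properties: every vertex lies in some bag; for every edge, both endpoints lie together in some bag; and for every vertex, the bags containing it form a connected subtree. Here vertex a appears in no bag, so the decomposition is invalid.

No — vertex a appears in no bag.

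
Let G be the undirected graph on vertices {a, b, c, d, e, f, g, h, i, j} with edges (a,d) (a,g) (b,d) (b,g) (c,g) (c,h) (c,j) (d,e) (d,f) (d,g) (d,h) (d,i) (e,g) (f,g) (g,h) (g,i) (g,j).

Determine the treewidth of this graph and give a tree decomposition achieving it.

The largest bag has 3 vertices, giving width 2; this decomposition certifies tw(G) ≤ 2. On the other hand G contains the 3-clique {d, f, g}. A clique must lie in a single bag of any decomposition, so no decomposition can have width below 2. The upper and lower bounds meet at 2, so that is the treewidth.

Treewidth 2.
Bags: B1 = {d, g, h}  B2 = {b, d, g}  B3 = {c, g, h}  B4 = {c, g, j}  B5 = {d, e, g}  B6 = {d, g, i}  B7 = {d, f, g}  B8 = {a, d, g}
Tree: B1–B2, B1–B3, B3–B4, B1–B5, B1–B6, B2–B7, B1–B8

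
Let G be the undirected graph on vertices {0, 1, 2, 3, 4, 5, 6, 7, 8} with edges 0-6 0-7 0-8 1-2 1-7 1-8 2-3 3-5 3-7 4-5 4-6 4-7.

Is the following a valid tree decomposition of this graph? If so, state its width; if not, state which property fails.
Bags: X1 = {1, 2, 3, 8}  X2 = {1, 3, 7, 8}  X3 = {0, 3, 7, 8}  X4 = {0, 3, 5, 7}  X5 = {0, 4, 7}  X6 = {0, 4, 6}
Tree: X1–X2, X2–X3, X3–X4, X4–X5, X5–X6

No — edge (5,4) lies in no bag.

A tree decomposition must satisfy three properties: every vertex lies in some bag; for every edge, both endpoints lie together in some bag; and for every vertex, the bags containing it form a connected subtree. Here edge (5,4) lies in no bag, so the decomposition is invalid.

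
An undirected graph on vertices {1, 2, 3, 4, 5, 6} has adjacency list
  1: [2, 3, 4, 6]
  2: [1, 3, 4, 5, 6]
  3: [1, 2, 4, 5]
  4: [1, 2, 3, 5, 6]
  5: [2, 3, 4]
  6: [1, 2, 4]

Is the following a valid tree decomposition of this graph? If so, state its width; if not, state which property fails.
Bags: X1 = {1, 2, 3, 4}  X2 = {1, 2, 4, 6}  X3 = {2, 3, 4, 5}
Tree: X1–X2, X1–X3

Every vertex of G appears in some bag (union = {1, 2, 3, 4, 5, 6}); every edge is covered by a bag; and for each vertex v the set of bags containing v is connected in the bag tree. The decomposition is therefore valid. The largest bag has 4 vertices, so the width is 3.

Yes; width 3.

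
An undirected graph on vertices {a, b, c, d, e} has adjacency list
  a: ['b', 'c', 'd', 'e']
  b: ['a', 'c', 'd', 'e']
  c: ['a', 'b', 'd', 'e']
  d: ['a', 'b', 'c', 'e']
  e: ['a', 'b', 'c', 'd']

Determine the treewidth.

A width-4 tree decomposition is:
Bags: B1 = {a, b, c, d, e}
Tree: (single bag)
A single bag containing all 5 vertices is trivially a valid decomposition of width 4. Conversely, {a, b, c, d, e} is a clique of size 5, and the vertices of any clique must share a bag in every tree decomposition; so some bag has ≥ 5 vertices and tw(G) ≥ 4. Hence tw(G) = 4 exactly.

4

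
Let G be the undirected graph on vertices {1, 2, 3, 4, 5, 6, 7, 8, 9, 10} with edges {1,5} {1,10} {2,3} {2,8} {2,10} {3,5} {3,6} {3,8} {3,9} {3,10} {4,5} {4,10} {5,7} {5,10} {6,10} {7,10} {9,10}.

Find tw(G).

A width-2 tree decomposition is:
Bags: B1 = {3, 5, 10}  B2 = {1, 5, 10}  B3 = {4, 5, 10}  B4 = {3, 9, 10}  B5 = {3, 6, 10}  B6 = {2, 3, 10}  B7 = {2, 3, 8}  B8 = {5, 7, 10}
Tree: B1–B2, B1–B3, B1–B4, B4–B5, B1–B6, B6–B7, B1–B8
Each bag holds 3 vertices, so the decomposition has width 2, which upper-bounds the treewidth. For the lower bound, the 3 vertices {2, 3, 8} are pairwise adjacent, and any tree decomposition puts a clique entirely inside one bag — forcing width ≥ 2. The upper and lower bounds meet at 2, so that is the treewidth.

2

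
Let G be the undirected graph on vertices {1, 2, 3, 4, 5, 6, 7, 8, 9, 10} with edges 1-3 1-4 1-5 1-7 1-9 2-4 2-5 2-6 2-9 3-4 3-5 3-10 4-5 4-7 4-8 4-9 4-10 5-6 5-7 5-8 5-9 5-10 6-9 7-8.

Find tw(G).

3

A width-3 tree decomposition is:
Bags: B1 = {1, 4, 5, 9}  B2 = {1, 4, 5, 7}  B3 = {1, 3, 4, 5}  B4 = {2, 4, 5, 9}  B5 = {2, 5, 6, 9}  B6 = {3, 4, 5, 10}  B7 = {4, 5, 7, 8}
Tree: B1–B2, B2–B3, B1–B4, B4–B5, B3–B6, B2–B7
Each bag holds 4 vertices, so the decomposition has width 3, which upper-bounds the treewidth. For the lower bound, the 4 vertices {4, 5, 7, 8} are pairwise adjacent, and any tree decomposition puts a clique entirely inside one bag — forcing width ≥ 3. Therefore the treewidth is 3.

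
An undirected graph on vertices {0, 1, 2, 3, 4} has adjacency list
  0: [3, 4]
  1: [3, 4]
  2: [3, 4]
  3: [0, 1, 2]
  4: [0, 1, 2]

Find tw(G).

A width-2 tree decomposition is:
Bags: B1 = {1, 3, 4}  B2 = {2, 3, 4}  B3 = {0, 3, 4}
Tree: B1–B2, B2–B3
Every bag has size at most 3, so the width is 3 − 1 = 2 and tw(G) ≤ 2. For the lower bound, G contains the cycle 4–1–3–2–4, so G is not a forest; only forests have treewidth ≤ 1, hence tw(G) ≥ 2. Combining the bounds, tw(G) = 2.

2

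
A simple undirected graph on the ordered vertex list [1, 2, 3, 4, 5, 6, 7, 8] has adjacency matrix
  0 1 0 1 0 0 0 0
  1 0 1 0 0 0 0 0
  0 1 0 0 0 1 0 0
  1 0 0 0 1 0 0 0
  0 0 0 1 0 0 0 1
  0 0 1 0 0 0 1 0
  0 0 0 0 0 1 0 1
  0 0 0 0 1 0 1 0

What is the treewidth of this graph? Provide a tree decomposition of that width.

Treewidth 2.
One such decomposition:
Bags: B1 = {1, 2, 4}  B2 = {2, 4, 5}  B3 = {2, 5, 8}  B4 = {2, 7, 8}  B5 = {2, 6, 7}  B6 = {2, 3, 6}
Tree: B1–B2, B2–B3, B3–B4, B4–B5, B5–B6

Every bag has size at most 3, so the width is 3 − 1 = 2 and tw(G) ≤ 2. The edges 2–1–4–5–8–7–6–3–2 form a cycle, so G is not a tree and its treewidth is at least 2. Combining the bounds, tw(G) = 2.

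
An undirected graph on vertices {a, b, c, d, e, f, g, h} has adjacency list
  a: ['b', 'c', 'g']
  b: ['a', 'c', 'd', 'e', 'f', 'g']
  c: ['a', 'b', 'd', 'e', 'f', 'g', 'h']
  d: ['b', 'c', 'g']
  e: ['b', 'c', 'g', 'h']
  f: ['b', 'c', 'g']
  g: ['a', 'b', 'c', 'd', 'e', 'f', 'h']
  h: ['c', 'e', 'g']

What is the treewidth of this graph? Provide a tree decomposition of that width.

Every bag has size at most 4, so the width is 4 − 1 = 3 and tw(G) ≤ 3. On the other hand G contains the 4-clique {c, e, g, h}. A clique must lie in a single bag of any decomposition, so no decomposition can have width below 3. The upper and lower bounds meet at 3, so that is the treewidth.

Treewidth 3.
Bags: B1 = {b, c, e, g}  B2 = {a, b, c, g}  B3 = {b, c, d, g}  B4 = {b, c, f, g}  B5 = {c, e, g, h}
Tree: B1–B2, B2–B3, B3–B4, B1–B5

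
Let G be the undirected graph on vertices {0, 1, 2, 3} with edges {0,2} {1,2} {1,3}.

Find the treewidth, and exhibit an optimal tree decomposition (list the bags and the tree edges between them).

Every bag has size at most 2, so the width is 2 − 1 = 1 and tw(G) ≤ 1. Any graph with an edge has treewidth ≥ 1, and G has the edge 3–1. Hence tw(G) = 1 exactly.

Treewidth 1.
Bags: B1 = {1, 3}  B2 = {1, 2}  B3 = {0, 2}
Tree: B1–B2, B2–B3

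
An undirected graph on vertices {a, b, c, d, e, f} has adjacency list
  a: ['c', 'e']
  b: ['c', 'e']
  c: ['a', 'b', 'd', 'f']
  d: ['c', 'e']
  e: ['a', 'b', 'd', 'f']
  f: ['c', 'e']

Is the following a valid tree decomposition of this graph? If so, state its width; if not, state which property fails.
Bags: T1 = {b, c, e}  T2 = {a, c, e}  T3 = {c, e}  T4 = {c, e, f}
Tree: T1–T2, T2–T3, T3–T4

A tree decomposition must satisfy three properties: every vertex lies in some bag; for every edge, both endpoints lie together in some bag; and for every vertex, the bags containing it form a connected subtree. Here vertex d appears in no bag, so the decomposition is invalid.

No — vertex d appears in no bag.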